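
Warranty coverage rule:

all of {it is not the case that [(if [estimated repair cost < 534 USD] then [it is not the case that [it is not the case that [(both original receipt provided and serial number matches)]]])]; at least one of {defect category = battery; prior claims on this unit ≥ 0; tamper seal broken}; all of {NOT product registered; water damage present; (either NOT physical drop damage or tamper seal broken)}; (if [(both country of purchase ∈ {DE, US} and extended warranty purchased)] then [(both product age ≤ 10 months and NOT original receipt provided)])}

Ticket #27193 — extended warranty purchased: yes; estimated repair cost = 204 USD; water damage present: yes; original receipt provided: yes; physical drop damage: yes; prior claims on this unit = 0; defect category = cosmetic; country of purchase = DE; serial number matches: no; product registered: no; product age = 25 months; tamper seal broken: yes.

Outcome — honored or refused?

Atomic conditions:
  estimated repair cost < 534 USD: 204 < 534 is true
  original receipt provided: yes → true
  serial number matches: no → false
  defect category = battery: cosmetic == battery is false
  prior claims on this unit ≥ 0: 0 ≥ 0 is true
  tamper seal broken: yes → true
  NOT product registered: no → true
  water damage present: yes → true
  NOT physical drop damage: yes → false
  country of purchase ∈ {DE, US}: DE is in the set → true
  extended warranty purchased: yes → true
  product age ≤ 10 months: 25 ≤ 10 is false
  NOT original receipt provided: yes → false
Combine:
[1.1.2.1.1] true AND false = false
[1.1.2.1] NOT false = true
[1.1.2] NOT true = false
[1.1] true → false = false
[1] NOT false = true
[2] false OR true OR true = true
[3.3] false OR true = true
[3] true AND true AND true = true
[4.1] true AND true = true
[4.2] false AND false = false
[4] true → false = false
[root] true AND true AND true AND false = false
Overall: false → refused

Refused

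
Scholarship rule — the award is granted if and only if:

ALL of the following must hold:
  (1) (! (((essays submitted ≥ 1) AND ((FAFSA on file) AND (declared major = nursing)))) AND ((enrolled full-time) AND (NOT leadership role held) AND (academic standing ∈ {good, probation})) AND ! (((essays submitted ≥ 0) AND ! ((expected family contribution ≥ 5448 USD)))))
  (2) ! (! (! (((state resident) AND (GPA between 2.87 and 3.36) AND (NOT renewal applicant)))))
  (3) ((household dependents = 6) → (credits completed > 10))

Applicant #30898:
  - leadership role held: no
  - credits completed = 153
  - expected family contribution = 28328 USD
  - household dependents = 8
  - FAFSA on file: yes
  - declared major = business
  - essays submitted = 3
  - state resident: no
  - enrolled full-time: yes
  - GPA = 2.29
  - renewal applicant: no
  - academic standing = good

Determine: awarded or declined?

Atomic conditions:
  essays submitted ≥ 1: 3 ≥ 1 is true
  FAFSA on file: yes → true
  declared major = nursing: business == nursing is false
  enrolled full-time: yes → true
  NOT leadership role held: no → true
  academic standing ∈ {good, probation}: good is in the set → true
  essays submitted ≥ 0: 3 ≥ 0 is true
  expected family contribution ≥ 5448 USD: 28328 ≥ 5448 is true
  state resident: no → false
  GPA between 2.87 and 3.36: 2.29 in [2.87, 3.36] is false
  NOT renewal applicant: no → true
  household dependents = 6: 8 == 6 is false
  credits completed > 10: 153 > 10 is true
Combine:
[1.1.1.2] true AND false = false
[1.1.1] true AND false = false
[1.1] NOT false = true
[1.2] true AND true AND true = true
[1.3.1.2] NOT true = false
[1.3.1] true AND false = false
[1.3] NOT false = true
[1] true AND true AND true = true
[2.1.1.1] false AND false AND true = false
[2.1.1] NOT false = true
[2.1] NOT true = false
[2] NOT false = true
[3] false → true (antecedent false ⇒ implication holds) = true
[root] true AND true AND true = true
Overall: true → awarded

Awarded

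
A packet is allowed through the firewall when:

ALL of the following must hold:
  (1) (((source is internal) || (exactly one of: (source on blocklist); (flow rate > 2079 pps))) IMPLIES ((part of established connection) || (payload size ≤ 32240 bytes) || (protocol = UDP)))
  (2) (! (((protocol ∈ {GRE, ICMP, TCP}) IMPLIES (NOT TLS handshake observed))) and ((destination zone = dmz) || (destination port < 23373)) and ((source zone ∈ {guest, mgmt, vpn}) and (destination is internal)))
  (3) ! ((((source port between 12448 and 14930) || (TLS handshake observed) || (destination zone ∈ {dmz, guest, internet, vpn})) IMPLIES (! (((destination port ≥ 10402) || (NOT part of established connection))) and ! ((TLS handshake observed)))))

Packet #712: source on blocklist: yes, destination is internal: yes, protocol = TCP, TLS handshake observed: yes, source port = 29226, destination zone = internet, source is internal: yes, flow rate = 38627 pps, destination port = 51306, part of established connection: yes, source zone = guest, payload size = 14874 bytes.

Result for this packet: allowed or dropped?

Dropped

Atomic conditions:
  source is internal: yes → true
  source on blocklist: yes → true
  flow rate > 2079 pps: 38627 > 2079 is true
  part of established connection: yes → true
  payload size ≤ 32240 bytes: 14874 ≤ 32240 is true
  protocol = UDP: TCP == UDP is false
  protocol ∈ {GRE, ICMP, TCP}: TCP is in the set → true
  NOT TLS handshake observed: yes → false
  destination zone = dmz: internet == dmz is false
  destination port < 23373: 51306 < 23373 is false
  source zone ∈ {guest, mgmt, vpn}: guest is in the set → true
  destination is internal: yes → true
  source port between 12448 and 14930: 29226 in [12448, 14930] is false
  TLS handshake observed: yes → true
  destination zone ∈ {dmz, guest, internet, vpn}: internet is in the set → true
  destination port ≥ 10402: 51306 ≥ 10402 is true
  NOT part of established connection: yes → false
Combine:
[1.1.2] exactly-one(true, true) = false
[1.1] true OR false = true
[1.2] true OR true OR false = true
[1] true → true = true
[2.1.1] true → false = false
[2.1] NOT false = true
[2.2] false OR false = false
[2.3] true AND true = true
[2] true AND false AND true = false
[3.1.1] false OR true OR true = true
[3.1.2.1.1] true OR false = true
[3.1.2.1] NOT true = false
[3.1.2.2] NOT true = false
[3.1.2] false AND false = false
[3.1] true → false = false
[3] NOT false = true
[root] true AND false AND true = false
Overall: false → dropped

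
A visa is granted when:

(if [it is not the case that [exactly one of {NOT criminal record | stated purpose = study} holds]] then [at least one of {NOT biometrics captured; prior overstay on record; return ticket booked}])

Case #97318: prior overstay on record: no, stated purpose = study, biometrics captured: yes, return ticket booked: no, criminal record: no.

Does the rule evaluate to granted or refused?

Refused

Atomic conditions:
  NOT criminal record: no → true
  stated purpose = study: study == study is true
  NOT biometrics captured: yes → false
  prior overstay on record: no → false
  return ticket booked: no → false
Combine:
[1.1] exactly-one(true, true) = false
[1] NOT false = true
[2] false OR false OR false = false
[root] true → false = false
Overall: false → refused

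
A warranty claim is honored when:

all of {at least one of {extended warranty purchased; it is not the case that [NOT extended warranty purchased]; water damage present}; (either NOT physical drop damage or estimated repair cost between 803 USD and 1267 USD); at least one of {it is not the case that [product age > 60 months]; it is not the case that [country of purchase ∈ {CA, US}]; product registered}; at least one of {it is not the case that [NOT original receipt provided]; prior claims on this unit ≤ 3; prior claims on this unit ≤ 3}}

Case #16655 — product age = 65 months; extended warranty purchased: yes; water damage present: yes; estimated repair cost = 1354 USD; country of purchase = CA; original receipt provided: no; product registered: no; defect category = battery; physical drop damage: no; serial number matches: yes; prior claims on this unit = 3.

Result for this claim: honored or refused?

Atomic conditions:
  extended warranty purchased: yes → true
  NOT extended warranty purchased: yes → false
  water damage present: yes → true
  NOT physical drop damage: no → true
  estimated repair cost between 803 USD and 1267 USD: 1354 in [803, 1267] is false
  product age > 60 months: 65 > 60 is true
  country of purchase ∈ {CA, US}: CA is in the set → true
  product registered: no → false
  NOT original receipt provided: no → true
  prior claims on this unit ≤ 3: 3 ≤ 3 is true
Combine:
[1.2] NOT false = true
[1] true OR true OR true = true
[2] true OR false = true
[3.1] NOT true = false
[3.2] NOT true = false
[3] false OR false OR false = false
[4.1] NOT true = false
[4] false OR true OR true = true
[root] true AND true AND false AND true = false
Overall: false → refused

Refused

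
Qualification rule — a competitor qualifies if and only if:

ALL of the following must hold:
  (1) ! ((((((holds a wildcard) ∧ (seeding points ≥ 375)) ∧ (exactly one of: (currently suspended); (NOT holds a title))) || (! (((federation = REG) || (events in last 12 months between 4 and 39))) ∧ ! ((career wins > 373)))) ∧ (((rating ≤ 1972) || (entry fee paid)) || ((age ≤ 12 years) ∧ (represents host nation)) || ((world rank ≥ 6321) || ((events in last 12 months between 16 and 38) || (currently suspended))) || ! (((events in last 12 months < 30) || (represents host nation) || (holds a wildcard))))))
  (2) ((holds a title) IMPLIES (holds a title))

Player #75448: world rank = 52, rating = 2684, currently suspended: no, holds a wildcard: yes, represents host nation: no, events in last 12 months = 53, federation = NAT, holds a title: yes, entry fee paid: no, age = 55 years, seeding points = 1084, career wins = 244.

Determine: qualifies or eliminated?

Atomic conditions:
  holds a wildcard: yes → true
  seeding points ≥ 375: 1084 ≥ 375 is true
  currently suspended: no → false
  NOT holds a title: yes → false
  federation = REG: NAT == REG is false
  events in last 12 months between 4 and 39: 53 in [4, 39] is false
  career wins > 373: 244 > 373 is false
  rating ≤ 1972: 2684 ≤ 1972 is false
  entry fee paid: no → false
  age ≤ 12 years: 55 ≤ 12 is false
  represents host nation: no → false
  world rank ≥ 6321: 52 ≥ 6321 is false
  events in last 12 months between 16 and 38: 53 in [16, 38] is false
  events in last 12 months < 30: 53 < 30 is false
  holds a title: yes → true
Combine:
[1.1.1.1.1] true AND true = true
[1.1.1.1.2] exactly-one(false, false) = false
[1.1.1.1] true AND false = false
[1.1.1.2.1.1] false OR false = false
[1.1.1.2.1] NOT false = true
[1.1.1.2.2] NOT false = true
[1.1.1.2] true AND true = true
[1.1.1] false OR true = true
[1.1.2.1] false OR false = false
[1.1.2.2] false AND false = false
[1.1.2.3.2] false OR false = false
[1.1.2.3] false OR false = false
[1.1.2.4.1] false OR false OR true = true
[1.1.2.4] NOT true = false
[1.1.2] false OR false OR false OR false = false
[1.1] true AND false = false
[1] NOT false = true
[2] true → true = true
[root] true AND true = true
Overall: true → qualifies

Qualifies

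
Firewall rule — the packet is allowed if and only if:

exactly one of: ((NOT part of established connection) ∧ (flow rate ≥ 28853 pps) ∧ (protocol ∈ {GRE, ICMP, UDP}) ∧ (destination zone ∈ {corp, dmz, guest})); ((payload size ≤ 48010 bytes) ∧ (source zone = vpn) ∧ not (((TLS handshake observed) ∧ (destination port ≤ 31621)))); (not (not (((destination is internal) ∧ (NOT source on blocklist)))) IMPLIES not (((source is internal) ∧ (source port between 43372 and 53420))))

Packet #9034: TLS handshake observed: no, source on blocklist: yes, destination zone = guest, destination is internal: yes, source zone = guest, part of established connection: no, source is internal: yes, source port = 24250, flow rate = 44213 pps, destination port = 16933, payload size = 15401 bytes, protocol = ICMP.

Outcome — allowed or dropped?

Atomic conditions:
  NOT part of established connection: no → true
  flow rate ≥ 28853 pps: 44213 ≥ 28853 is true
  protocol ∈ {GRE, ICMP, UDP}: ICMP is in the set → true
  destination zone ∈ {corp, dmz, guest}: guest is in the set → true
  payload size ≤ 48010 bytes: 15401 ≤ 48010 is true
  source zone = vpn: guest == vpn is false
  TLS handshake observed: no → false
  destination port ≤ 31621: 16933 ≤ 31621 is true
  destination is internal: yes → true
  NOT source on blocklist: yes → false
  source is internal: yes → true
  source port between 43372 and 53420: 24250 in [43372, 53420] is false
Combine:
[1] true AND true AND true AND true = true
[2.3.1] false AND true = false
[2.3] NOT false = true
[2] true AND false AND true = false
[3.1.1.1] true AND false = false
[3.1.1] NOT false = true
[3.1] NOT true = false
[3.2.1] true AND false = false
[3.2] NOT false = true
[3] false → true (antecedent false ⇒ implication holds) = true
[root] exactly-one(true, false, true) = false
Overall: false → dropped

Dropped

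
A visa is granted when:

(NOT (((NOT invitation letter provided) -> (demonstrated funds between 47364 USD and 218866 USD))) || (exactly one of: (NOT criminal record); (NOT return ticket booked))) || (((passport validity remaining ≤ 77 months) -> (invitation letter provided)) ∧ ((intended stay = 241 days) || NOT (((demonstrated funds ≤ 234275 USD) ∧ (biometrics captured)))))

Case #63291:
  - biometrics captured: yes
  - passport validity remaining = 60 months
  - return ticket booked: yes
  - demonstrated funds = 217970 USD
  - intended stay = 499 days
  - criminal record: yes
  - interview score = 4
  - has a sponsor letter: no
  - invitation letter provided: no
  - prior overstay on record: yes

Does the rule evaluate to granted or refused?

Refused

Atomic conditions:
  NOT invitation letter provided: no → true
  demonstrated funds between 47364 USD and 218866 USD: 217970 in [47364, 218866] is true
  NOT criminal record: yes → false
  NOT return ticket booked: yes → false
  passport validity remaining ≤ 77 months: 60 ≤ 77 is true
  invitation letter provided: no → false
  intended stay = 241 days: 499 == 241 is false
  demonstrated funds ≤ 234275 USD: 217970 ≤ 234275 is true
  biometrics captured: yes → true
Combine:
[1.1.1] true → true = true
[1.1] NOT true = false
[1.2] exactly-one(false, false) = false
[1] false OR false = false
[2.1] true → false = false
[2.2.2.1] true AND true = true
[2.2.2] NOT true = false
[2.2] false OR false = false
[2] false AND false = false
[root] false OR false = false
Overall: false → refused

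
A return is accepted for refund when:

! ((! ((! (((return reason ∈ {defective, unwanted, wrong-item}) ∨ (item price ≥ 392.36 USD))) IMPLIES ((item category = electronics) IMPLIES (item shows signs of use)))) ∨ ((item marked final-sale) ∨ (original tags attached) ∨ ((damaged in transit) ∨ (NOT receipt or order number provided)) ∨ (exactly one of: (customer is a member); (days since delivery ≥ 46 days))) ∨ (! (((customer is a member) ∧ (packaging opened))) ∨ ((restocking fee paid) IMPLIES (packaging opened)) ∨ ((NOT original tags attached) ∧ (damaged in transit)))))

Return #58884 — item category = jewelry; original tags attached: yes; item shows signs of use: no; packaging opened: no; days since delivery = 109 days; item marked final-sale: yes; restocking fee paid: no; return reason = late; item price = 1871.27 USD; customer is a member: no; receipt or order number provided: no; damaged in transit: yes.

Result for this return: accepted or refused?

Atomic conditions:
  return reason ∈ {defective, unwanted, wrong-item}: late is not in the set → false
  item price ≥ 392.36 USD: 1871.27 ≥ 392.36 is true
  item category = electronics: jewelry == electronics is false
  item shows signs of use: no → false
  item marked final-sale: yes → true
  original tags attached: yes → true
  damaged in transit: yes → true
  NOT receipt or order number provided: no → true
  customer is a member: no → false
  days since delivery ≥ 46 days: 109 ≥ 46 is true
  packaging opened: no → false
  restocking fee paid: no → false
  NOT original tags attached: yes → false
Combine:
[1.1.1.1.1] false OR true = true
[1.1.1.1] NOT true = false
[1.1.1.2] false → false (antecedent false ⇒ implication holds) = true
[1.1.1] false → true (antecedent false ⇒ implication holds) = true
[1.1] NOT true = false
[1.2.3] true OR true = true
[1.2.4] exactly-one(false, true) = true
[1.2] true OR true OR true OR true = true
[1.3.1.1] false AND false = false
[1.3.1] NOT false = true
[1.3.2] false → false (antecedent false ⇒ implication holds) = true
[1.3.3] false AND true = false
[1.3] true OR true OR false = true
[1] false OR true OR true = true
[root] NOT true = false
Overall: false → refused

Refused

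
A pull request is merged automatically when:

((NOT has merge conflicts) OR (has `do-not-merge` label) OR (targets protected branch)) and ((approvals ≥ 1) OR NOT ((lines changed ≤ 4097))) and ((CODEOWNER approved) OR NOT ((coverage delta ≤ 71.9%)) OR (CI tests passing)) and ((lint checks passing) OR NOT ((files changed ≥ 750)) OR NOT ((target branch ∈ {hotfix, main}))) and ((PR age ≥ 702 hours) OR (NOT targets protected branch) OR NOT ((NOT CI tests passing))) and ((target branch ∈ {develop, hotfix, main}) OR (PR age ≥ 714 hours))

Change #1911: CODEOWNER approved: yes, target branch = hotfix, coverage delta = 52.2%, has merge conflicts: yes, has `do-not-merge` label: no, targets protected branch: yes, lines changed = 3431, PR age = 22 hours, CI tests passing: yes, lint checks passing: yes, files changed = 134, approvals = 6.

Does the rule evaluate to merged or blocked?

Merged

Atomic conditions:
  NOT has merge conflicts: yes → false
  has `do-not-merge` label: no → false
  targets protected branch: yes → true
  approvals ≥ 1: 6 ≥ 1 is true
  lines changed ≤ 4097: 3431 ≤ 4097 is true
  CODEOWNER approved: yes → true
  coverage delta ≤ 71.9%: 52.2 ≤ 71.9 is true
  CI tests passing: yes → true
  lint checks passing: yes → true
  files changed ≥ 750: 134 ≥ 750 is false
  target branch ∈ {hotfix, main}: hotfix is in the set → true
  PR age ≥ 702 hours: 22 ≥ 702 is false
  NOT targets protected branch: yes → false
  NOT CI tests passing: yes → false
  target branch ∈ {develop, hotfix, main}: hotfix is in the set → true
  PR age ≥ 714 hours: 22 ≥ 714 is false
Combine:
[1] false OR false OR true = true
[2.2] NOT true = false
[2] true OR false = true
[3.2] NOT true = false
[3] true OR false OR true = true
[4.2] NOT false = true
[4.3] NOT true = false
[4] true OR true OR false = true
[5.3] NOT false = true
[5] false OR false OR true = true
[6] true OR false = true
[root] true AND true AND true AND true AND true AND true = true
Overall: true → merged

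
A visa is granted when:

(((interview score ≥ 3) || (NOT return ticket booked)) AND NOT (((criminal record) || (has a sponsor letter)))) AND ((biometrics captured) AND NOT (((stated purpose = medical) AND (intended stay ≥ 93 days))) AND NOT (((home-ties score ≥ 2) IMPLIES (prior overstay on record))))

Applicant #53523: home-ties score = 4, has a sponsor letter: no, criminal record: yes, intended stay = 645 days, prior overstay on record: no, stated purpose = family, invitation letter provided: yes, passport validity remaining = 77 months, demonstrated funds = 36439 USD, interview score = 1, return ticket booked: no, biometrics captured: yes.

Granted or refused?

Atomic conditions:
  interview score ≥ 3: 1 ≥ 3 is false
  NOT return ticket booked: no → true
  criminal record: yes → true
  has a sponsor letter: no → false
  biometrics captured: yes → true
  stated purpose = medical: family == medical is false
  intended stay ≥ 93 days: 645 ≥ 93 is true
  home-ties score ≥ 2: 4 ≥ 2 is true
  prior overstay on record: no → false
Combine:
[1.1] false OR true = true
[1.2.1] true OR false = true
[1.2] NOT true = false
[1] true AND false = false
[2.2.1] false AND true = false
[2.2] NOT false = true
[2.3.1] true → false = false
[2.3] NOT false = true
[2] true AND true AND true = true
[root] false AND true = false
Overall: false → refused

Refused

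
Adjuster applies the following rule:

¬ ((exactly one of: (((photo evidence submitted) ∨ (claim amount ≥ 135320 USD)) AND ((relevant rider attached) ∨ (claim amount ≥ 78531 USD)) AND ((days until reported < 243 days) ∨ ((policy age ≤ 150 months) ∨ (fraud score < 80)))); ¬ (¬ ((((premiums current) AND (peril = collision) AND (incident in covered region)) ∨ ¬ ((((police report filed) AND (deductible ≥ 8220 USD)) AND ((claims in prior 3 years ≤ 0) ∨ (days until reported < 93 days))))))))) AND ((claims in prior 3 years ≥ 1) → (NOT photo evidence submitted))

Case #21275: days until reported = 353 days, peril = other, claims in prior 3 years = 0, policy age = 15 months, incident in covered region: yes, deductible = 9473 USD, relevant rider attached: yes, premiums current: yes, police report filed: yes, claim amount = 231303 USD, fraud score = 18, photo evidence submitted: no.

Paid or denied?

Atomic conditions:
  photo evidence submitted: no → false
  claim amount ≥ 135320 USD: 231303 ≥ 135320 is true
  relevant rider attached: yes → true
  claim amount ≥ 78531 USD: 231303 ≥ 78531 is true
  days until reported < 243 days: 353 < 243 is false
  policy age ≤ 150 months: 15 ≤ 150 is true
  fraud score < 80: 18 < 80 is true
  premiums current: yes → true
  peril = collision: other == collision is false
  incident in covered region: yes → true
  police report filed: yes → true
  deductible ≥ 8220 USD: 9473 ≥ 8220 is true
  claims in prior 3 years ≤ 0: 0 ≤ 0 is true
  days until reported < 93 days: 353 < 93 is false
  claims in prior 3 years ≥ 1: 0 ≥ 1 is false
  NOT photo evidence submitted: no → true
Combine:
[1.1.1.1] false OR true = true
[1.1.1.2] true OR true = true
[1.1.1.3.2] true OR true = true
[1.1.1.3] false OR true = true
[1.1.1] true AND true AND true = true
[1.1.2.1.1.1] true AND false AND true = false
[1.1.2.1.1.2.1.1] true AND true = true
[1.1.2.1.1.2.1.2] true OR false = true
[1.1.2.1.1.2.1] true AND true = true
[1.1.2.1.1.2] NOT true = false
[1.1.2.1.1] false OR false = false
[1.1.2.1] NOT false = true
[1.1.2] NOT true = false
[1.1] exactly-one(true, false) = true
[1] NOT true = false
[2] false → true (antecedent false ⇒ implication holds) = true
[root] false AND true = false
Overall: false → denied

Denied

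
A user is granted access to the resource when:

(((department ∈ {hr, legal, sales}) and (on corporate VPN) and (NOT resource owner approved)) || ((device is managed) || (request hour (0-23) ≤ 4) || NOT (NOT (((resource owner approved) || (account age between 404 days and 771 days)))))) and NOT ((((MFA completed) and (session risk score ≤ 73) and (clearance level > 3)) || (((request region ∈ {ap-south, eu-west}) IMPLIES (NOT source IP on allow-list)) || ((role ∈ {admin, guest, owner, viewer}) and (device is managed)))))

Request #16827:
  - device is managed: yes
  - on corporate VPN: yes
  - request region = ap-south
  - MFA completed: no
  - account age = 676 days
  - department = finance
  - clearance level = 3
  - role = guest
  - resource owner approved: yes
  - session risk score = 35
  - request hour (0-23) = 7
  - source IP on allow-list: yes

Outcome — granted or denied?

Atomic conditions:
  department ∈ {hr, legal, sales}: finance is not in the set → false
  on corporate VPN: yes → true
  NOT resource owner approved: yes → false
  device is managed: yes → true
  request hour (0-23) ≤ 4: 7 ≤ 4 is false
  resource owner approved: yes → true
  account age between 404 days and 771 days: 676 in [404, 771] is true
  MFA completed: no → false
  session risk score ≤ 73: 35 ≤ 73 is true
  clearance level > 3: 3 > 3 is false
  request region ∈ {ap-south, eu-west}: ap-south is in the set → true
  NOT source IP on allow-list: yes → false
  role ∈ {admin, guest, owner, viewer}: guest is in the set → true
Combine:
[1.1] false AND true AND false = false
[1.2.3.1.1] true OR true = true
[1.2.3.1] NOT true = false
[1.2.3] NOT false = true
[1.2] true OR false OR true = true
[1] false OR true = true
[2.1.1] false AND true AND false = false
[2.1.2.1] true → false = false
[2.1.2.2] true AND true = true
[2.1.2] false OR true = true
[2.1] false OR true = true
[2] NOT true = false
[root] true AND false = false
Overall: false → denied

Denied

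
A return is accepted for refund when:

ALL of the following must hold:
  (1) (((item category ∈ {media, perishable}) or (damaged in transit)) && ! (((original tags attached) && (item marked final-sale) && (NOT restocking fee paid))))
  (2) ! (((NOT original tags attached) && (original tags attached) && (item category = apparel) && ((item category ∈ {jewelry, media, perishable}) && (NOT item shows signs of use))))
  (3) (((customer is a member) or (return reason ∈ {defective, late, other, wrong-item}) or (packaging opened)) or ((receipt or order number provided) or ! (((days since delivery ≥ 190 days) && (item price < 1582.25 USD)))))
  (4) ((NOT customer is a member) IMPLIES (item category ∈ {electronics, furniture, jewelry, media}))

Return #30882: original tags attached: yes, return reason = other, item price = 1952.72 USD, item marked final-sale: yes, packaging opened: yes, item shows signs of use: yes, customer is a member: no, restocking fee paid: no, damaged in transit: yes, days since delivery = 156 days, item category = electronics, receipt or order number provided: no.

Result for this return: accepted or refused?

Atomic conditions:
  item category ∈ {media, perishable}: electronics is not in the set → false
  damaged in transit: yes → true
  original tags attached: yes → true
  item marked final-sale: yes → true
  NOT restocking fee paid: no → true
  NOT original tags attached: yes → false
  item category = apparel: electronics == apparel is false
  item category ∈ {jewelry, media, perishable}: electronics is not in the set → false
  NOT item shows signs of use: yes → false
  customer is a member: no → false
  return reason ∈ {defective, late, other, wrong-item}: other is in the set → true
  packaging opened: yes → true
  receipt or order number provided: no → false
  days since delivery ≥ 190 days: 156 ≥ 190 is false
  item price < 1582.25 USD: 1952.72 < 1582.25 is false
  NOT customer is a member: no → true
  item category ∈ {electronics, furniture, jewelry, media}: electronics is in the set → true
Combine:
[1.1] false OR true = true
[1.2.1] true AND true AND true = true
[1.2] NOT true = false
[1] true AND false = false
[2.1.4] false AND false = false
[2.1] false AND true AND false AND false = false
[2] NOT false = true
[3.1] false OR true OR true = true
[3.2.2.1] false AND false = false
[3.2.2] NOT false = true
[3.2] false OR true = true
[3] true OR true = true
[4] true → true = true
[root] false AND true AND true AND true = false
Overall: false → refused

Refused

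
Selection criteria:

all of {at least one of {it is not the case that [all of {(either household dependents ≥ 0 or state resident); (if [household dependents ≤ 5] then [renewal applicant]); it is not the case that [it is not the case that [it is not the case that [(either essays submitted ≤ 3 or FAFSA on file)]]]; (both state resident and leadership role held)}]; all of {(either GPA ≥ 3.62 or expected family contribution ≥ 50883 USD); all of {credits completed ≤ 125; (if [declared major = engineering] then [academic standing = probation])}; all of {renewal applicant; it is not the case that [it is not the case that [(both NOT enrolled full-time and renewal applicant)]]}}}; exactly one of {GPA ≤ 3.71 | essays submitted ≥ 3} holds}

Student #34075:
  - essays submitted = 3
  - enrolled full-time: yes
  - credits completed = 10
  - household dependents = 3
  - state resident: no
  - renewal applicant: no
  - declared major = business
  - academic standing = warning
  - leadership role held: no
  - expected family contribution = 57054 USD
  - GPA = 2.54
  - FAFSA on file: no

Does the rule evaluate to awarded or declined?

Atomic conditions:
  household dependents ≥ 0: 3 ≥ 0 is true
  state resident: no → false
  household dependents ≤ 5: 3 ≤ 5 is true
  renewal applicant: no → false
  essays submitted ≤ 3: 3 ≤ 3 is true
  FAFSA on file: no → false
  leadership role held: no → false
  GPA ≥ 3.62: 2.54 ≥ 3.62 is false
  expected family contribution ≥ 50883 USD: 57054 ≥ 50883 is true
  credits completed ≤ 125: 10 ≤ 125 is true
  declared major = engineering: business == engineering is false
  academic standing = probation: warning == probation is false
  NOT enrolled full-time: yes → false
  GPA ≤ 3.71: 2.54 ≤ 3.71 is true
  essays submitted ≥ 3: 3 ≥ 3 is true
Combine:
[1.1.1.1] true OR false = true
[1.1.1.2] true → false = false
[1.1.1.3.1.1.1] true OR false = true
[1.1.1.3.1.1] NOT true = false
[1.1.1.3.1] NOT false = true
[1.1.1.3] NOT true = false
[1.1.1.4] false AND false = false
[1.1.1] true AND false AND false AND false = false
[1.1] NOT false = true
[1.2.1] false OR true = true
[1.2.2.2] false → false (antecedent false ⇒ implication holds) = true
[1.2.2] true AND true = true
[1.2.3.2.1.1] false AND false = false
[1.2.3.2.1] NOT false = true
[1.2.3.2] NOT true = false
[1.2.3] false AND false = false
[1.2] true AND true AND false = false
[1] true OR false = true
[2] exactly-one(true, true) = false
[root] true AND false = false
Overall: false → declined

Declined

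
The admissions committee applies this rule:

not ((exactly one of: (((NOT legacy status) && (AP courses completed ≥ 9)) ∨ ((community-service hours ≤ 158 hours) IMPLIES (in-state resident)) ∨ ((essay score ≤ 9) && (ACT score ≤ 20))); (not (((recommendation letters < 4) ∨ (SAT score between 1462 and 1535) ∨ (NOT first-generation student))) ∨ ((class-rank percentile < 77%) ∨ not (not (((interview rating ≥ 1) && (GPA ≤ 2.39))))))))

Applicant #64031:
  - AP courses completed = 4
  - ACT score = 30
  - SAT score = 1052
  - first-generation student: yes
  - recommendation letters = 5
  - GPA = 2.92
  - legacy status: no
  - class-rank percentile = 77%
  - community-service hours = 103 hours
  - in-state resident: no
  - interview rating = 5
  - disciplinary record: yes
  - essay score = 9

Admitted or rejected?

Rejected

Atomic conditions:
  NOT legacy status: no → true
  AP courses completed ≥ 9: 4 ≥ 9 is false
  community-service hours ≤ 158 hours: 103 ≤ 158 is true
  in-state resident: no → false
  essay score ≤ 9: 9 ≤ 9 is true
  ACT score ≤ 20: 30 ≤ 20 is false
  recommendation letters < 4: 5 < 4 is false
  SAT score between 1462 and 1535: 1052 in [1462, 1535] is false
  NOT first-generation student: yes → false
  class-rank percentile < 77%: 77 < 77 is false
  interview rating ≥ 1: 5 ≥ 1 is true
  GPA ≤ 2.39: 2.92 ≤ 2.39 is false
Combine:
[1.1.1] true AND false = false
[1.1.2] true → false = false
[1.1.3] true AND false = false
[1.1] false OR false OR false = false
[1.2.1.1] false OR false OR false = false
[1.2.1] NOT false = true
[1.2.2.2.1.1] true AND false = false
[1.2.2.2.1] NOT false = true
[1.2.2.2] NOT true = false
[1.2.2] false OR false = false
[1.2] true OR false = true
[1] exactly-one(false, true) = true
[root] NOT true = false
Overall: false → rejected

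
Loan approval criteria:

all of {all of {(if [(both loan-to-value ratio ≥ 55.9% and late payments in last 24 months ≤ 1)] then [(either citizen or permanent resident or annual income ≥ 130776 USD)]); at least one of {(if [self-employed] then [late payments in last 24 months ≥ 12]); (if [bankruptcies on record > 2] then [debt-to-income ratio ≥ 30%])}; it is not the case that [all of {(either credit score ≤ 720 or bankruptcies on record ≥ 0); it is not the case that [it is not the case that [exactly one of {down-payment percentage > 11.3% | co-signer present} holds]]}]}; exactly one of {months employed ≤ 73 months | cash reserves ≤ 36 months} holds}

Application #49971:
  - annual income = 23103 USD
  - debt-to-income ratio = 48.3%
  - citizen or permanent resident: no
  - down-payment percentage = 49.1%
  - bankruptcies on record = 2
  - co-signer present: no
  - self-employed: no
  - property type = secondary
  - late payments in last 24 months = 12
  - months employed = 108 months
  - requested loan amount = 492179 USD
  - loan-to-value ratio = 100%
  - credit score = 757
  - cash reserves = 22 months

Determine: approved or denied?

Atomic conditions:
  loan-to-value ratio ≥ 55.9%: 100 ≥ 55.9 is true
  late payments in last 24 months ≤ 1: 12 ≤ 1 is false
  citizen or permanent resident: no → false
  annual income ≥ 130776 USD: 23103 ≥ 130776 is false
  self-employed: no → false
  late payments in last 24 months ≥ 12: 12 ≥ 12 is true
  bankruptcies on record > 2: 2 > 2 is false
  debt-to-income ratio ≥ 30%: 48.3 ≥ 30 is true
  credit score ≤ 720: 757 ≤ 720 is false
  bankruptcies on record ≥ 0: 2 ≥ 0 is true
  down-payment percentage > 11.3%: 49.1 > 11.3 is true
  co-signer present: no → false
  months employed ≤ 73 months: 108 ≤ 73 is false
  cash reserves ≤ 36 months: 22 ≤ 36 is true
Combine:
[1.1.1] true AND false = false
[1.1.2] false OR false = false
[1.1] false → false (antecedent false ⇒ implication holds) = true
[1.2.1] false → true (antecedent false ⇒ implication holds) = true
[1.2.2] false → true (antecedent false ⇒ implication holds) = true
[1.2] true OR true = true
[1.3.1.1] false OR true = true
[1.3.1.2.1.1] exactly-one(true, false) = true
[1.3.1.2.1] NOT true = false
[1.3.1.2] NOT false = true
[1.3.1] true AND true = true
[1.3] NOT true = false
[1] true AND true AND false = false
[2] exactly-one(false, true) = true
[root] false AND true = false
Overall: false → denied

Denied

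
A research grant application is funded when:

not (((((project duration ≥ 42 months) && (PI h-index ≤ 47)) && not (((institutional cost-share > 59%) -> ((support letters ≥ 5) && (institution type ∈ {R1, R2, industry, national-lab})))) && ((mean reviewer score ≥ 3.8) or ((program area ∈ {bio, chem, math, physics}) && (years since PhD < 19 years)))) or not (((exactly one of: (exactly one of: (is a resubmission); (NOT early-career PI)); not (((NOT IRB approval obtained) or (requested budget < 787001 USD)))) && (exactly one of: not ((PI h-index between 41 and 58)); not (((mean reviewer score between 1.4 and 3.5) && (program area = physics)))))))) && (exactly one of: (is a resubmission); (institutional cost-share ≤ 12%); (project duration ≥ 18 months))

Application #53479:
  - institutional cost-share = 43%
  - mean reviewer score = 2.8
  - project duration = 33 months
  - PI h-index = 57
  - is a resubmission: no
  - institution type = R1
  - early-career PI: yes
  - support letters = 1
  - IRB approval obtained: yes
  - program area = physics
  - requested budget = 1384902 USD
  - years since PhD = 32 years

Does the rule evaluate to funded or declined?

Declined

Atomic conditions:
  project duration ≥ 42 months: 33 ≥ 42 is false
  PI h-index ≤ 47: 57 ≤ 47 is false
  institutional cost-share > 59%: 43 > 59 is false
  support letters ≥ 5: 1 ≥ 5 is false
  institution type ∈ {R1, R2, industry, national-lab}: R1 is in the set → true
  mean reviewer score ≥ 3.8: 2.8 ≥ 3.8 is false
  program area ∈ {bio, chem, math, physics}: physics is in the set → true
  years since PhD < 19 years: 32 < 19 is false
  is a resubmission: no → false
  NOT early-career PI: yes → false
  NOT IRB approval obtained: yes → false
  requested budget < 787001 USD: 1384902 < 787001 is false
  PI h-index between 41 and 58: 57 in [41, 58] is true
  mean reviewer score between 1.4 and 3.5: 2.8 in [1.4, 3.5] is true
  program area = physics: physics == physics is true
  institutional cost-share ≤ 12%: 43 ≤ 12 is false
  project duration ≥ 18 months: 33 ≥ 18 is true
Combine:
[1.1.1.1] false AND false = false
[1.1.1.2.1.2] false AND true = false
[1.1.1.2.1] false → false (antecedent false ⇒ implication holds) = true
[1.1.1.2] NOT true = false
[1.1.1.3.2] true AND false = false
[1.1.1.3] false OR false = false
[1.1.1] false AND false AND false = false
[1.1.2.1.1.1] exactly-one(false, false) = false
[1.1.2.1.1.2.1] false OR false = false
[1.1.2.1.1.2] NOT false = true
[1.1.2.1.1] exactly-one(false, true) = true
[1.1.2.1.2.1] NOT true = false
[1.1.2.1.2.2.1] true AND true = true
[1.1.2.1.2.2] NOT true = false
[1.1.2.1.2] exactly-one(false, false) = false
[1.1.2.1] true AND false = false
[1.1.2] NOT false = true
[1.1] false OR true = true
[1] NOT true = false
[2] exactly-one(false, false, true) = true
[root] false AND true = false
Overall: false → declined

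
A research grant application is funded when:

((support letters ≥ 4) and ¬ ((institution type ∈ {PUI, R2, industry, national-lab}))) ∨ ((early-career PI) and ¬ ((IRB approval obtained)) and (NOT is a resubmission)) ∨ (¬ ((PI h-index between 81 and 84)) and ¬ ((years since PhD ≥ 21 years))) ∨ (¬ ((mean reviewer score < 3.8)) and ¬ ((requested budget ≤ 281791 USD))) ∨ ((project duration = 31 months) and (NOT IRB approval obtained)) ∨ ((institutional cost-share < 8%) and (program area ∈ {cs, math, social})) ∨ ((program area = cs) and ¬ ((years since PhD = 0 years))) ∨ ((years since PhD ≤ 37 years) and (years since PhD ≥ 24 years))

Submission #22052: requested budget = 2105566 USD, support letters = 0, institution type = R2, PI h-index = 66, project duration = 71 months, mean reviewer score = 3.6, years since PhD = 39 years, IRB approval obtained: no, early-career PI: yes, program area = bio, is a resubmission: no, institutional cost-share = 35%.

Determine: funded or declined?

Funded

Atomic conditions:
  support letters ≥ 4: 0 ≥ 4 is false
  institution type ∈ {PUI, R2, industry, national-lab}: R2 is in the set → true
  early-career PI: yes → true
  IRB approval obtained: no → false
  NOT is a resubmission: no → true
  PI h-index between 81 and 84: 66 in [81, 84] is false
  years since PhD ≥ 21 years: 39 ≥ 21 is true
  mean reviewer score < 3.8: 3.6 < 3.8 is true
  requested budget ≤ 281791 USD: 2105566 ≤ 281791 is false
  project duration = 31 months: 71 == 31 is false
  NOT IRB approval obtained: no → true
  institutional cost-share < 8%: 35 < 8 is false
  program area ∈ {cs, math, social}: bio is not in the set → false
  program area = cs: bio == cs is false
  years since PhD = 0 years: 39 == 0 is false
  years since PhD ≤ 37 years: 39 ≤ 37 is false
  years since PhD ≥ 24 years: 39 ≥ 24 is true
Combine:
[1.2] NOT true = false
[1] false AND false = false
[2.2] NOT false = true
[2] true AND true AND true = true
[3.1] NOT false = true
[3.2] NOT true = false
[3] true AND false = false
[4.1] NOT true = false
[4.2] NOT false = true
[4] false AND true = false
[5] false AND true = false
[6] false AND false = false
[7.2] NOT false = true
[7] false AND true = false
[8] false AND true = false
[root] false OR true OR false OR false OR false OR false OR false OR false = true
Overall: true → funded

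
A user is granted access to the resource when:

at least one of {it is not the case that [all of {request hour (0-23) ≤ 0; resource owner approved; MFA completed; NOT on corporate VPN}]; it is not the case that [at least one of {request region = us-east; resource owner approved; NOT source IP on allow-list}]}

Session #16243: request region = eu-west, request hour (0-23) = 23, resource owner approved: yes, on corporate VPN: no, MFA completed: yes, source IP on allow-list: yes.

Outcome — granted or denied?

Granted

Atomic conditions:
  request hour (0-23) ≤ 0: 23 ≤ 0 is false
  resource owner approved: yes → true
  MFA completed: yes → true
  NOT on corporate VPN: no → true
  request region = us-east: eu-west == us-east is false
  NOT source IP on allow-list: yes → false
Combine:
[1.1] false AND true AND true AND true = false
[1] NOT false = true
[2.1] false OR true OR false = true
[2] NOT true = false
[root] true OR false = true
Overall: true → granted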